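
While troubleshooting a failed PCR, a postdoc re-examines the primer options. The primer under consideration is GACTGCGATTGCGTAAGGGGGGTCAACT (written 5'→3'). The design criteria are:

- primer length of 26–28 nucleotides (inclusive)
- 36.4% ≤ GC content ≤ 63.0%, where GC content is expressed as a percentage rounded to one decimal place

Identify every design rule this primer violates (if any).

Meets all criteria.

Base counts: A=6, T=6, G=11, C=5 (length 28).
length: length 28 ✓
GC content: GC 16/28 = 57.1% ✓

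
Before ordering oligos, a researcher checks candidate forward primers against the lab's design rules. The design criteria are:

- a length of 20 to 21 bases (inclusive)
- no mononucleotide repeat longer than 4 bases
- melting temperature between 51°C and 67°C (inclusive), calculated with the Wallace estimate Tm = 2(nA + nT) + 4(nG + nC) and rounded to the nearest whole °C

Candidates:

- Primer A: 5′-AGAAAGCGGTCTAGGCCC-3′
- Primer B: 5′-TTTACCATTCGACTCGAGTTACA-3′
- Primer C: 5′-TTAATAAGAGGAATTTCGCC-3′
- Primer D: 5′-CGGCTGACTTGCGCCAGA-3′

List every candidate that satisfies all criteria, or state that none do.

Primer A (18 nt, A=5 T=2 G=6 C=5): length 18, outside 20–21 ✗; longest run = 3 ✓; Tm = 2·7 + 4·11 = 58°C ✓ — fails.
Primer B (23 nt, A=6 T=8 G=3 C=6): length 23, outside 20–21 ✗; longest run = 3 ✓; Tm = 2·14 + 4·9 = 64°C ✓ — fails.
Primer C (20 nt, A=7 T=6 G=4 C=3): length 20 ✓; longest run = 3 ✓; Tm = 2·13 + 4·7 = 54°C ✓ — passes.
Primer D (18 nt, A=3 T=3 G=6 C=6): length 18, outside 20–21 ✗; longest run = 2 ✓; Tm = 2·6 + 4·12 = 60°C ✓ — fails.

Primer C only.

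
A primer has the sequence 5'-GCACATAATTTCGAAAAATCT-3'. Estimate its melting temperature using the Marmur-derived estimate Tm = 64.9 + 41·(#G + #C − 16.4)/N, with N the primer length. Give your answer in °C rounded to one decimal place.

44.6°C

Base counts: A=9, T=6, G=2, C=4; G+C = 6, N = 21.
Tm = 64.9 + 41·(6 − 16.4)/21 = 64.9 + -426.40/21 = 44.6°C.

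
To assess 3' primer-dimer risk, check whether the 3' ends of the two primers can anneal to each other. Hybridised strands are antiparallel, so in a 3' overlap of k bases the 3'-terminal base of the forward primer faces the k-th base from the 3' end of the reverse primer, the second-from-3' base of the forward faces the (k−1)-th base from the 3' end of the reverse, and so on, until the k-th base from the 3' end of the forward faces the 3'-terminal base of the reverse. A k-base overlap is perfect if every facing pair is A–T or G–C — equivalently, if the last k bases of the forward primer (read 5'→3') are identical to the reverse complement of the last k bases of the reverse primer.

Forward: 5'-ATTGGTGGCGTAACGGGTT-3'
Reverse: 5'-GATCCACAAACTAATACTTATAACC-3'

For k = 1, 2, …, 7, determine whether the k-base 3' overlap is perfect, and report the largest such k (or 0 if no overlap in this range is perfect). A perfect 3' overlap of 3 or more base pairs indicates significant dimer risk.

Longest perfect overlap: 4 complementary base pairs; significant dimer risk (threshold 3).

Last 7 bases (5'→3') — forward …ACGGGTT, reverse …TATAACC.
Reverse complement of the reverse primer's last 7 bases: GGTTATA; its first k bases are the reverse complement of the reverse primer's last k bases, so a perfect k-base overlap needs the forward primer's last k bases to equal them.
Comparing (forward last k vs required): k=1: T vs G ✗; k=2: TT vs GG ✗; k=3: GTT vs GGT ✗; k=4: GGTT vs GGTT ✓; k=5: GGGTT vs GGTTA ✗; k=6: CGGGTT vs GGTTAT ✗; k=7: ACGGGTT vs GGTTATA ✗.
Only k = 4 is perfect, so the longest perfect 3' overlap is 4.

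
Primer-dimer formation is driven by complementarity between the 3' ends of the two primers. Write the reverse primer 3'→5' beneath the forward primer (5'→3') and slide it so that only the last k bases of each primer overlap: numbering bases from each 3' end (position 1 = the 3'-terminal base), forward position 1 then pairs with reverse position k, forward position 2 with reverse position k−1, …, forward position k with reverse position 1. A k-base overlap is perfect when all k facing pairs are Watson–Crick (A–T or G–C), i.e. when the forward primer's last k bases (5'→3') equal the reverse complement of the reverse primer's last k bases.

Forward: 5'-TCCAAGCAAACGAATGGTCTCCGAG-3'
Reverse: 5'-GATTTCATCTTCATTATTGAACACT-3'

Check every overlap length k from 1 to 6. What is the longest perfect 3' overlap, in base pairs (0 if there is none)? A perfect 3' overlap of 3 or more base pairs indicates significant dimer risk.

Last 6 bases (5'→3') — forward …TCCGAG, reverse …AACACT.
Reverse complement of the reverse primer's last 6 bases: AGTGTT; its first k bases are the reverse complement of the reverse primer's last k bases, so a perfect k-base overlap needs the forward primer's last k bases to equal them.
Comparing (forward last k vs required): k=1: G vs A ✗; k=2: AG vs AG ✓; k=3: GAG vs AGT ✗; k=4: CGAG vs AGTG ✗; k=5: CCGAG vs AGTGT ✗; k=6: TCCGAG vs AGTGTT ✗.
Only k = 2 is perfect, so the longest perfect 3' overlap is 2.

Longest perfect overlap: 2 complementary base pairs; below the dimer-risk threshold (threshold 3).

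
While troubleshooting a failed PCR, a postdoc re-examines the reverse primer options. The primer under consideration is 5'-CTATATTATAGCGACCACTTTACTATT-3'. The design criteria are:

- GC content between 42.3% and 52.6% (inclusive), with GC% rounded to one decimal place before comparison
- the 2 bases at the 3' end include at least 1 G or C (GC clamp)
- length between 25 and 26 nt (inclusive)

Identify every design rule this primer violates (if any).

Base counts: A=8, T=11, G=2, C=6 (length 27).
GC content: GC 8/27 = 29.6%, outside 42.3–52.6% ✗
GC clamp: 3' end TT has 0 G/C, need ≥1 ✗
length: length 27, outside 25–26 ✗

Fails: GC content, GC clamp, length.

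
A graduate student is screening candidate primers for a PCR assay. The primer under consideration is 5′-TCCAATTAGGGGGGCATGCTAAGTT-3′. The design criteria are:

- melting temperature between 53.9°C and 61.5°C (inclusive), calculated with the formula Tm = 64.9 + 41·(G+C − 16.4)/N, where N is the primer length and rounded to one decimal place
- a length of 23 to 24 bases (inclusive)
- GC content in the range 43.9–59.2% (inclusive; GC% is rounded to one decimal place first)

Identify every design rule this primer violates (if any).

Base counts: A=6, T=7, G=8, C=4 (length 25).
Tm: Tm = 64.9 + 41·(12 − 16.4)/25 = 57.7°C ✓
length: length 25, outside 23–24 ✗
GC content: GC 12/25 = 48.0% ✓

Fails: length.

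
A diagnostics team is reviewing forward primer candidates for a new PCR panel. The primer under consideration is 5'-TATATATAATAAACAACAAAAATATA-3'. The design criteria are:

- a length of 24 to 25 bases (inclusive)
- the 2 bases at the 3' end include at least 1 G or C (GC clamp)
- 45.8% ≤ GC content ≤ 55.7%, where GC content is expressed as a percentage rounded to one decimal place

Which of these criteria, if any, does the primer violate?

Base counts: A=17, T=7, G=0, C=2 (length 26).
length: length 26, outside 24–25 ✗
GC clamp: 3' end TA has 0 G/C, need ≥1 ✗
GC content: GC 2/26 = 7.7%, outside 45.8–55.7% ✗

Fails: length, GC clamp, GC content.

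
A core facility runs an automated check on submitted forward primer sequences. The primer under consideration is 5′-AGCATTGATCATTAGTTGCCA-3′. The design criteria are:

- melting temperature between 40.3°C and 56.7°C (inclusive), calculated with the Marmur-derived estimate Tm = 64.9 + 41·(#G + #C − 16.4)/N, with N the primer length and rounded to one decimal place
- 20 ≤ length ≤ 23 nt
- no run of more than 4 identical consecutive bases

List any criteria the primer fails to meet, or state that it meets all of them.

Meets all criteria.

Base counts: A=6, T=7, G=4, C=4 (length 21).
Tm: Tm = 64.9 + 41·(8 − 16.4)/21 = 48.5°C ✓
length: length 21 ✓
homopolymer run: longest run = 2 ✓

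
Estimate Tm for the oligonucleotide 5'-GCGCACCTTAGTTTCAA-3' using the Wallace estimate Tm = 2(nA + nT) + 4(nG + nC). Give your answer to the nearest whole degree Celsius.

Base counts: A=4, T=5, G=3, C=5 (length 17).
Tm = 2·(4+5) + 4·(3+5) = 2·9 + 4·8 = 18 + 32 = 50°C.

50°C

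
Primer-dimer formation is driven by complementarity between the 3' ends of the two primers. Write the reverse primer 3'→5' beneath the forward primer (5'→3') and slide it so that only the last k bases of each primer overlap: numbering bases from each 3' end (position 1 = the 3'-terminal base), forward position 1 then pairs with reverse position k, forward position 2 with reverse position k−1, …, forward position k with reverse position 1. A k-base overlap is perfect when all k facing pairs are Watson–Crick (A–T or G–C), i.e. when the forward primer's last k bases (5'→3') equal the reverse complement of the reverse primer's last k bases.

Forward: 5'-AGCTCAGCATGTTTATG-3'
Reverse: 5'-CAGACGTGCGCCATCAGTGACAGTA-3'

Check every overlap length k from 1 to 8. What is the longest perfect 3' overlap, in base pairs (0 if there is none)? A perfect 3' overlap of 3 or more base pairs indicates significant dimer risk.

Longest perfect overlap: 0 complementary base pairs; below the dimer-risk threshold (threshold 3).

Last 8 bases (5'→3') — forward …TGTTTATG, reverse …TGACAGTA.
Reverse complement of the reverse primer's last 8 bases: TACTGTCA; its first k bases are the reverse complement of the reverse primer's last k bases, so a perfect k-base overlap needs the forward primer's last k bases to equal them.
Comparing (forward last k vs required): k=1: G vs T ✗; k=2: TG vs TA ✗; k=3: ATG vs TAC ✗; k=4: TATG vs TACT ✗; k=5: TTATG vs TACTG ✗; k=6: TTTATG vs TACTGT ✗; k=7: GTTTATG vs TACTGTC ✗; k=8: TGTTTATG vs TACTGTCA ✗.
No overlap length from 1 to 8 is perfect, so the longest perfect 3' overlap is 0.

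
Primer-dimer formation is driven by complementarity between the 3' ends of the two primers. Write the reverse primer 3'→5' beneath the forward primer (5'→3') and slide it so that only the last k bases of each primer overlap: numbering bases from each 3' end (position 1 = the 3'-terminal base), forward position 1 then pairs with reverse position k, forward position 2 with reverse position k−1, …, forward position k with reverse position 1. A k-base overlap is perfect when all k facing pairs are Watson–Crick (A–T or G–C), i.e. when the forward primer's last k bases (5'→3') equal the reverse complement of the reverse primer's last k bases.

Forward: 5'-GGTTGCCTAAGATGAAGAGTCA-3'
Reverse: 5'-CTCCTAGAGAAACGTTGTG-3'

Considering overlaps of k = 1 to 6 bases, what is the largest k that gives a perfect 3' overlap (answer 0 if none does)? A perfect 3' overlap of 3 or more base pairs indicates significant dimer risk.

Longest perfect overlap: 2 complementary base pairs; below the dimer-risk threshold (threshold 3).

Last 6 bases (5'→3') — forward …GAGTCA, reverse …GTTGTG.
Reverse complement of the reverse primer's last 6 bases: CACAAC; its first k bases are the reverse complement of the reverse primer's last k bases, so a perfect k-base overlap needs the forward primer's last k bases to equal them.
Comparing (forward last k vs required): k=1: A vs C ✗; k=2: CA vs CA ✓; k=3: TCA vs CAC ✗; k=4: GTCA vs CACA ✗; k=5: AGTCA vs CACAA ✗; k=6: GAGTCA vs CACAAC ✗.
Only k = 2 is perfect, so the longest perfect 3' overlap is 2.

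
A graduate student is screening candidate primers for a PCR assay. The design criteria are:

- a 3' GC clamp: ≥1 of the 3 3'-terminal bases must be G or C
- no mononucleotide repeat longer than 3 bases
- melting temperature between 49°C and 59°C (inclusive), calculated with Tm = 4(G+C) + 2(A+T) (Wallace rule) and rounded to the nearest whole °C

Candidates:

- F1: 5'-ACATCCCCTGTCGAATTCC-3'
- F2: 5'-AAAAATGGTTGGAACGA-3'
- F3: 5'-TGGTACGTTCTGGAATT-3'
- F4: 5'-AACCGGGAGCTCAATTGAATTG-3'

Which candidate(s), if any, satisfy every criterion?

F1 (19 nt, A=4 T=5 G=2 C=8): 3' end TCC has 2 G/C ✓; longest run = 4, exceeds 3 ✗; Tm = 2·9 + 4·10 = 58°C ✓ — fails.
F2 (17 nt, A=8 T=3 G=5 C=1): 3' end CGA has 2 G/C ✓; longest run = 5, exceeds 3 ✗; Tm = 2·11 + 4·6 = 46°C, outside 49–59°C ✗ — fails.
F3 (17 nt, A=3 T=7 G=5 C=2): 3' end ATT has 0 G/C, need ≥1 ✗; longest run = 2 ✓; Tm = 2·10 + 4·7 = 48°C, outside 49–59°C ✗ — fails.
F4 (22 nt, A=7 T=5 G=6 C=4): 3' end TTG has 1 G/C ✓; longest run = 3 ✓; Tm = 2·12 + 4·10 = 64°C, outside 49–59°C ✗ — fails.

None of the candidates satisfy all criteria.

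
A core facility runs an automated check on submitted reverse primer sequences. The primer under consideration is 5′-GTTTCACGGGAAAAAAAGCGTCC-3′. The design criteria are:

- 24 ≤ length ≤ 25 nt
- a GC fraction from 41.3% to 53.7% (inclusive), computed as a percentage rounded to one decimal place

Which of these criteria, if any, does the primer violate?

Base counts: A=8, T=4, G=6, C=5 (length 23).
length: length 23, outside 24–25 ✗
GC content: GC 11/23 = 47.8% ✓

Fails: length.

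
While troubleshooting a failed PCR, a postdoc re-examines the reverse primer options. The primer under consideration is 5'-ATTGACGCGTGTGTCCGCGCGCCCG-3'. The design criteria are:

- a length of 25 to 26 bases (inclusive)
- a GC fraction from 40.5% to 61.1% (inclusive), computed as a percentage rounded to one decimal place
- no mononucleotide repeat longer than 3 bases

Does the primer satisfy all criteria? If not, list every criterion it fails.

Fails: GC content.

Base counts: A=2, T=5, G=9, C=9 (length 25).
length: length 25 ✓
GC content: GC 18/25 = 72.0%, outside 40.5–61.1% ✗
homopolymer run: longest run = 3 ✓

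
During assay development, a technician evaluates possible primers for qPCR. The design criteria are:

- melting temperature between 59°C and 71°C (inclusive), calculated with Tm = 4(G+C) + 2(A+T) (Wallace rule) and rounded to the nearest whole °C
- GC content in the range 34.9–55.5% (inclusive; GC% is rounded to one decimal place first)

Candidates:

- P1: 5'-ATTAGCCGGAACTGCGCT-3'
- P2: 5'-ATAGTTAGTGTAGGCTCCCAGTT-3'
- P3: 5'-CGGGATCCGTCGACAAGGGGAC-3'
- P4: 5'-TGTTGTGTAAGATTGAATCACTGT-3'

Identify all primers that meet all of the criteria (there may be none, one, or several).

P2 only.

P1 (18 nt, A=4 T=4 G=5 C=5): Tm = 2·8 + 4·10 = 56°C, outside 59–71°C ✗; GC 10/18 = 55.6%, outside 34.9–55.5% ✗ — fails.
P2 (23 nt, A=5 T=8 G=6 C=4): Tm = 2·13 + 4·10 = 66°C ✓; GC 10/23 = 43.5% ✓ — passes.
P3 (22 nt, A=5 T=2 G=9 C=6): Tm = 2·7 + 4·15 = 74°C, outside 59–71°C ✗; GC 15/22 = 68.2%, outside 34.9–55.5% ✗ — fails.
P4 (24 nt, A=6 T=10 G=6 C=2): Tm = 2·16 + 4·8 = 64°C ✓; GC 8/24 = 33.3%, outside 34.9–55.5% ✗ — fails.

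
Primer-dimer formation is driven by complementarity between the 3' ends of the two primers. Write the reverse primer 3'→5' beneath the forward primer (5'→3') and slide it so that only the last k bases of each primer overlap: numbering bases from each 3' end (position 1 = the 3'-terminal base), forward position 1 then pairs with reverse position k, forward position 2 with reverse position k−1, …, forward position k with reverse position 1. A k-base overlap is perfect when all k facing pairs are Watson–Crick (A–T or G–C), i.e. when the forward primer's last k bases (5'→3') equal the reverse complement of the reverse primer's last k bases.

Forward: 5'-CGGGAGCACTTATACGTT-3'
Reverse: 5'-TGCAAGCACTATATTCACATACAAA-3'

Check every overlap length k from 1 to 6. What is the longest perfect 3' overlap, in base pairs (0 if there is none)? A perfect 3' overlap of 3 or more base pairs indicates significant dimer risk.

Last 6 bases (5'→3') — forward …TACGTT, reverse …TACAAA.
Reverse complement of the reverse primer's last 6 bases: TTTGTA; its first k bases are the reverse complement of the reverse primer's last k bases, so a perfect k-base overlap needs the forward primer's last k bases to equal them.
Comparing (forward last k vs required): k=1: T vs T ✓; k=2: TT vs TT ✓; k=3: GTT vs TTT ✗; k=4: CGTT vs TTTG ✗; k=5: ACGTT vs TTTGT ✗; k=6: TACGTT vs TTTGTA ✗.
Perfect overlaps at k = 1, 2; the largest is 2.

Longest perfect overlap: 2 complementary base pairs; below the dimer-risk threshold (threshold 3).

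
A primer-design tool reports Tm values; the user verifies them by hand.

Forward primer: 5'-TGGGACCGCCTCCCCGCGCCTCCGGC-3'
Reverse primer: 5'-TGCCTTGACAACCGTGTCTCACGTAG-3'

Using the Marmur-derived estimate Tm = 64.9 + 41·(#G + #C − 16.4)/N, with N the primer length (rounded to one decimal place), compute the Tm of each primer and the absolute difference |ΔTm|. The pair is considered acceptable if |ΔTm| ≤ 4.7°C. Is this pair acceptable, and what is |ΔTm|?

|ΔTm| = 12.6°C; the pair is not acceptable.

Forward: G+C = 22, N = 26 → Tm = 64.9 + 41·(22 − 16.4)/26 = 73.7°C.
Reverse: G+C = 14, N = 26 → Tm = 64.9 + 41·(14 − 16.4)/26 = 61.1°C.
|ΔTm| = |73.7 − 61.1| = 12.6°C, > 4.7°C.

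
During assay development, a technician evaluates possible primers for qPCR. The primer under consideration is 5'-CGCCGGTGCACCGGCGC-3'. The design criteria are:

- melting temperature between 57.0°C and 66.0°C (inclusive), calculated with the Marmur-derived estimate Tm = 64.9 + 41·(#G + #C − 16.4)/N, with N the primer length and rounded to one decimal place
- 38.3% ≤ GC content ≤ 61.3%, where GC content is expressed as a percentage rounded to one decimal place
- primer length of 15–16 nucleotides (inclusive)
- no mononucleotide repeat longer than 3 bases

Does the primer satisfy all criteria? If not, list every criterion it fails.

Base counts: A=1, T=1, G=7, C=8 (length 17).
Tm: Tm = 64.9 + 41·(15 − 16.4)/17 = 61.5°C ✓
GC content: GC 15/17 = 88.2%, outside 38.3–61.3% ✗
length: length 17, outside 15–16 ✗
homopolymer run: longest run = 2 ✓

Fails: GC content, length.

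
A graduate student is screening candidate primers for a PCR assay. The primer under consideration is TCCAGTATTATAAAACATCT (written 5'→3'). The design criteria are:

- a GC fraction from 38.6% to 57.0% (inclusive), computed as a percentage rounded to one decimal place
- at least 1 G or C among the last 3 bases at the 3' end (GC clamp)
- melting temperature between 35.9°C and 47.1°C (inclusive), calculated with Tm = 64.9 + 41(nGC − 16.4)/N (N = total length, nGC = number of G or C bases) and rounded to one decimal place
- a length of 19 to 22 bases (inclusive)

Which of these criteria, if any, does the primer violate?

Fails: GC content.

Base counts: A=8, T=7, G=1, C=4 (length 20).
GC content: GC 5/20 = 25.0%, outside 38.6–57.0% ✗
GC clamp: 3' end TCT has 1 G/C ✓
Tm: Tm = 64.9 + 41·(5 − 16.4)/20 = 41.5°C ✓
length: length 20 ✓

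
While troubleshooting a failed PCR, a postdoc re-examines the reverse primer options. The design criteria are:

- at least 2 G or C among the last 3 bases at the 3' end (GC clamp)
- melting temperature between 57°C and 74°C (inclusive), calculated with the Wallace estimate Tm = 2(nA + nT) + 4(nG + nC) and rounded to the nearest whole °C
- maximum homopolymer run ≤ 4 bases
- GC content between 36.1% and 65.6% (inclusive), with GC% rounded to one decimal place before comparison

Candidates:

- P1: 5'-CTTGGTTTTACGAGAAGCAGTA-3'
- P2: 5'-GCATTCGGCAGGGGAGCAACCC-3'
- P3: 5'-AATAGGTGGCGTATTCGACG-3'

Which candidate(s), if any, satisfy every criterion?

P3 only.

P1 (22 nt, A=6 T=7 G=6 C=3): 3' end GTA has 1 G/C, need ≥2 ✗; Tm = 2·13 + 4·9 = 62°C ✓; longest run = 4 ✓; GC 9/22 = 40.9% ✓ — fails.
P2 (22 nt, A=5 T=2 G=8 C=7): 3' end CCC has 3 G/C ✓; Tm = 2·7 + 4·15 = 74°C ✓; longest run = 4 ✓; GC 15/22 = 68.2%, outside 36.1–65.6% ✗ — fails.
P3 (20 nt, A=5 T=5 G=7 C=3): 3' end ACG has 2 G/C ✓; Tm = 2·10 + 4·10 = 60°C ✓; longest run = 2 ✓; GC 10/20 = 50.0% ✓ — passes.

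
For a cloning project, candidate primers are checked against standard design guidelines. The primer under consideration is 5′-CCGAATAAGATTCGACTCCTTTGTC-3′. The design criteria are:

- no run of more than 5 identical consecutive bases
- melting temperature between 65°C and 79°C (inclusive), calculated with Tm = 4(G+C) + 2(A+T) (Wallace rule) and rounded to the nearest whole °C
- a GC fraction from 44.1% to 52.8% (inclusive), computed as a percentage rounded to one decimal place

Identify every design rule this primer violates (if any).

Base counts: A=6, T=8, G=4, C=7 (length 25).
homopolymer run: longest run = 3 ✓
Tm: Tm = 2·14 + 4·11 = 72°C ✓
GC content: GC 11/25 = 44.0%, outside 44.1–52.8% ✗

Fails: GC content.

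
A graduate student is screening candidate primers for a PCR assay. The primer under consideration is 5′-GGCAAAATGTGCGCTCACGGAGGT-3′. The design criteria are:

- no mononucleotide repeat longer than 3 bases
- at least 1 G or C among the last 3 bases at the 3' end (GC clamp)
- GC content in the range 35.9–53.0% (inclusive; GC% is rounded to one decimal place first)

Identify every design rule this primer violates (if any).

Fails: homopolymer run, GC content.

Base counts: A=6, T=4, G=9, C=5 (length 24).
homopolymer run: longest run = 4, exceeds 3 ✗
GC clamp: 3' end GGT has 2 G/C ✓
GC content: GC 14/24 = 58.3%, outside 35.9–53.0% ✗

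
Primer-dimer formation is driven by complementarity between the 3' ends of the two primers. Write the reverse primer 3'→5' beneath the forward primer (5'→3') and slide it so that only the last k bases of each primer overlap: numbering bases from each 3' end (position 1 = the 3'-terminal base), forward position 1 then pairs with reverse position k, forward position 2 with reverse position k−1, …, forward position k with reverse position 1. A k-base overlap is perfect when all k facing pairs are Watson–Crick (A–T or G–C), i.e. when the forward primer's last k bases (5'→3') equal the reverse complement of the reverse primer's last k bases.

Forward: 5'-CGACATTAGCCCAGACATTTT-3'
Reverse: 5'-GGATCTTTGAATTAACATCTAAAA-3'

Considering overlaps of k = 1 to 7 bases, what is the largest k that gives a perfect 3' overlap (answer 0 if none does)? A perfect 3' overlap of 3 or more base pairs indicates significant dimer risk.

Longest perfect overlap: 4 complementary base pairs; significant dimer risk (threshold 3).

Last 7 bases (5'→3') — forward …ACATTTT, reverse …TCTAAAA.
Reverse complement of the reverse primer's last 7 bases: TTTTAGA; its first k bases are the reverse complement of the reverse primer's last k bases, so a perfect k-base overlap needs the forward primer's last k bases to equal them.
Comparing (forward last k vs required): k=1: T vs T ✓; k=2: TT vs TT ✓; k=3: TTT vs TTT ✓; k=4: TTTT vs TTTT ✓; k=5: ATTTT vs TTTTA ✗; k=6: CATTTT vs TTTTAG ✗; k=7: ACATTTT vs TTTTAGA ✗.
Perfect overlaps at k = 1, 2, 3, 4; the largest is 4.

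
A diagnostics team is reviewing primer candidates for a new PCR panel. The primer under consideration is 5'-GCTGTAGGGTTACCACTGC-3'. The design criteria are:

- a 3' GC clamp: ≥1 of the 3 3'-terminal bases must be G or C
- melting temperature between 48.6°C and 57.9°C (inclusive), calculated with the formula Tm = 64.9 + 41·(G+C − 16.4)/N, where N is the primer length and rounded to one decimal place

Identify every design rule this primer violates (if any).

Meets all criteria.

Base counts: A=3, T=5, G=6, C=5 (length 19).
GC clamp: 3' end TGC has 2 G/C ✓
Tm: Tm = 64.9 + 41·(11 − 16.4)/19 = 53.2°C ✓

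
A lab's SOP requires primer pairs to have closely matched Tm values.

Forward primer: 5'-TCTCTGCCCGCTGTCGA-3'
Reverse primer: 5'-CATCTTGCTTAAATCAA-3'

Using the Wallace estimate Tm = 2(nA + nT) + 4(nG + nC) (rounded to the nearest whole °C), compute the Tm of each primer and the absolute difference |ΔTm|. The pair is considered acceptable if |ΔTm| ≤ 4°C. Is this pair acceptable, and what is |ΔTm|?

Forward: A=1 T=5 G=4 C=7 → Tm = 2·6 + 4·11 = 56°C.
Reverse: A=6 T=6 G=1 C=4 → Tm = 2·12 + 4·5 = 44°C.
|ΔTm| = |56 − 44| = 12°C, > 4°C.

|ΔTm| = 12°C; the pair is not acceptable.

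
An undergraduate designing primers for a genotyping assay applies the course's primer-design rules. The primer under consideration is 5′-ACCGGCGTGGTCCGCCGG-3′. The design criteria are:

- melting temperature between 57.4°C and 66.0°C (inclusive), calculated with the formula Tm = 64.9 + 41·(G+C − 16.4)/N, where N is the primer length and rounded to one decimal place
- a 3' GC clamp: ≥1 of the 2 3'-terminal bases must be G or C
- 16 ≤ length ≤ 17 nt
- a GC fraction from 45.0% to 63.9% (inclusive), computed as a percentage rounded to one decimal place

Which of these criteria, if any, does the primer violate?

Fails: length, GC content.

Base counts: A=1, T=2, G=8, C=7 (length 18).
Tm: Tm = 64.9 + 41·(15 − 16.4)/18 = 61.7°C ✓
GC clamp: 3' end GG has 2 G/C ✓
length: length 18, outside 16–17 ✗
GC content: GC 15/18 = 83.3%, outside 45.0–63.9% ✗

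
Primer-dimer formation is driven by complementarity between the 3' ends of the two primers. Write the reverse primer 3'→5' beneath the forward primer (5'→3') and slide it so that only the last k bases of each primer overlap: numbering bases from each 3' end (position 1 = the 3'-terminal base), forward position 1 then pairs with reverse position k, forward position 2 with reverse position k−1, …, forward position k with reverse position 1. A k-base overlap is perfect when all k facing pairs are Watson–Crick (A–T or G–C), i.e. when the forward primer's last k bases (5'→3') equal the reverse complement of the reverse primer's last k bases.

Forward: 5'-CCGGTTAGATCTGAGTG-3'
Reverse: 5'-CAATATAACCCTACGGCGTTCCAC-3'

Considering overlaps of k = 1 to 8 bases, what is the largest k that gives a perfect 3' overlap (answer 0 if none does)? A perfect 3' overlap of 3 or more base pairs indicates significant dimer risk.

Last 8 bases (5'→3') — forward …TCTGAGTG, reverse …CGTTCCAC.
Reverse complement of the reverse primer's last 8 bases: GTGGAACG; its first k bases are the reverse complement of the reverse primer's last k bases, so a perfect k-base overlap needs the forward primer's last k bases to equal them.
Comparing (forward last k vs required): k=1: G vs G ✓; k=2: TG vs GT ✗; k=3: GTG vs GTG ✓; k=4: AGTG vs GTGG ✗; k=5: GAGTG vs GTGGA ✗; k=6: TGAGTG vs GTGGAA ✗; k=7: CTGAGTG vs GTGGAAC ✗; k=8: TCTGAGTG vs GTGGAACG ✗.
Perfect overlaps at k = 1, 3; the largest is 3.

Longest perfect overlap: 3 complementary base pairs; significant dimer risk (threshold 3).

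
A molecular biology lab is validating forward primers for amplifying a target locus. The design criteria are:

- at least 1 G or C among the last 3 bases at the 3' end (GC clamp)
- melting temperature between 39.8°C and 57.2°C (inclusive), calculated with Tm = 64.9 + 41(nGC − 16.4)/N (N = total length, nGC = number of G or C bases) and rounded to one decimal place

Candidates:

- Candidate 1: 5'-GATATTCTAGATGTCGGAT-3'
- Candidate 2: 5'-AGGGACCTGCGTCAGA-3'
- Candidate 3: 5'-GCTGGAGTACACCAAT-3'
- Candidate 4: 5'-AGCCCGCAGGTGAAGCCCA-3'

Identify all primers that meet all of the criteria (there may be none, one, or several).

Candidate 1 (19 nt, A=5 T=7 G=5 C=2): 3' end GAT has 1 G/C ✓; Tm = 64.9 + 41·(7 − 16.4)/19 = 44.6°C ✓ — passes.
Candidate 2 (16 nt, A=4 T=2 G=6 C=4): 3' end AGA has 1 G/C ✓; Tm = 64.9 + 41·(10 − 16.4)/16 = 48.5°C ✓ — passes.
Candidate 3 (16 nt, A=5 T=3 G=4 C=4): 3' end AAT has 0 G/C, need ≥1 ✗; Tm = 64.9 + 41·(8 − 16.4)/16 = 43.4°C ✓ — fails.
Candidate 4 (19 nt, A=5 T=1 G=6 C=7): 3' end CCA has 2 G/C ✓; Tm = 64.9 + 41·(13 − 16.4)/19 = 57.6°C, outside 39.8–57.2°C ✗ — fails.

Candidate 1 and Candidate 2.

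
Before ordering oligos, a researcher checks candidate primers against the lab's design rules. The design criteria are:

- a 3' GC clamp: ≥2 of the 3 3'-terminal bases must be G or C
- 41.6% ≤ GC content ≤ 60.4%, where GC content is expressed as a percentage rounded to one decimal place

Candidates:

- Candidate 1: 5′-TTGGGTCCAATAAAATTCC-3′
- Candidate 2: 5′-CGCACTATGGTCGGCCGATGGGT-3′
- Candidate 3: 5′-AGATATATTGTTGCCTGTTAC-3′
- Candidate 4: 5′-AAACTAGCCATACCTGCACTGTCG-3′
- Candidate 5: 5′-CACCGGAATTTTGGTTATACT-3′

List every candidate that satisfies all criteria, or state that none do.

Candidate 4 only.

Candidate 1 (19 nt, A=6 T=6 G=3 C=4): 3' end TCC has 2 G/C ✓; GC 7/19 = 36.8%, outside 41.6–60.4% ✗ — fails.
Candidate 2 (23 nt, A=3 T=5 G=9 C=6): 3' end GGT has 2 G/C ✓; GC 15/23 = 65.2%, outside 41.6–60.4% ✗ — fails.
Candidate 3 (21 nt, A=5 T=9 G=4 C=3): 3' end TAC has 1 G/C, need ≥2 ✗; GC 7/21 = 33.3%, outside 41.6–60.4% ✗ — fails.
Candidate 4 (24 nt, A=7 T=5 G=4 C=8): 3' end TCG has 2 G/C ✓; GC 12/24 = 50.0% ✓ — passes.
Candidate 5 (21 nt, A=5 T=8 G=4 C=4): 3' end ACT has 1 G/C, need ≥2 ✗; GC 8/21 = 38.1%, outside 41.6–60.4% ✗ — fails.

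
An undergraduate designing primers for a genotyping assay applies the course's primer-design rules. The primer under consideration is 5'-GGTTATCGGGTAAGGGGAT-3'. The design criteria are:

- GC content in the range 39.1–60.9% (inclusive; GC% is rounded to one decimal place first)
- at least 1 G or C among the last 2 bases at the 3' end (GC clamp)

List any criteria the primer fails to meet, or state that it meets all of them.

Fails: GC clamp.

Base counts: A=4, T=5, G=9, C=1 (length 19).
GC content: GC 10/19 = 52.6% ✓
GC clamp: 3' end AT has 0 G/C, need ≥1 ✗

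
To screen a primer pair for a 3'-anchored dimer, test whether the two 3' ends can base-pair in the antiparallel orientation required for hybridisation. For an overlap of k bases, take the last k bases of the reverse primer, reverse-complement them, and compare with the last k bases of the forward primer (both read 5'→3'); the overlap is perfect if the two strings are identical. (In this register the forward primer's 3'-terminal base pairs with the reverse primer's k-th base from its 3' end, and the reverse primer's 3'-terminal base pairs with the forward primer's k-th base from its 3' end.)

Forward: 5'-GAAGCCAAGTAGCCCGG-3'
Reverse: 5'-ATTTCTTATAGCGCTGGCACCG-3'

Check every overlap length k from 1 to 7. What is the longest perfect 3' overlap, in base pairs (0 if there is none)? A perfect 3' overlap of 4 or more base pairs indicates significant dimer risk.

Last 7 bases (5'→3') — forward …AGCCCGG, reverse …GGCACCG.
Reverse complement of the reverse primer's last 7 bases: CGGTGCC; its first k bases are the reverse complement of the reverse primer's last k bases, so a perfect k-base overlap needs the forward primer's last k bases to equal them.
Comparing (forward last k vs required): k=1: G vs C ✗; k=2: GG vs CG ✗; k=3: CGG vs CGG ✓; k=4: CCGG vs CGGT ✗; k=5: CCCGG vs CGGTG ✗; k=6: GCCCGG vs CGGTGC ✗; k=7: AGCCCGG vs CGGTGCC ✗.
Only k = 3 is perfect, so the longest perfect 3' overlap is 3.

Longest perfect overlap: 3 complementary base pairs; below the dimer-risk threshold (threshold 4).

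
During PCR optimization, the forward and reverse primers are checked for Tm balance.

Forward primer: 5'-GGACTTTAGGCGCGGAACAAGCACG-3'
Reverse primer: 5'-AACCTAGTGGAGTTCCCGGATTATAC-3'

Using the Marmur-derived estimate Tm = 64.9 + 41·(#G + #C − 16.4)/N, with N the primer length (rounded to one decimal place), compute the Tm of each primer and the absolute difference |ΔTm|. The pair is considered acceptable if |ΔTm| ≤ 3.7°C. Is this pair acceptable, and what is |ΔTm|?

Forward: G+C = 15, N = 25 → Tm = 64.9 + 41·(15 − 16.4)/25 = 62.6°C.
Reverse: G+C = 12, N = 26 → Tm = 64.9 + 41·(12 − 16.4)/26 = 58.0°C.
|ΔTm| = |62.6 − 58.0| = 4.6°C, > 3.7°C.

|ΔTm| = 4.6°C; the pair is not acceptable.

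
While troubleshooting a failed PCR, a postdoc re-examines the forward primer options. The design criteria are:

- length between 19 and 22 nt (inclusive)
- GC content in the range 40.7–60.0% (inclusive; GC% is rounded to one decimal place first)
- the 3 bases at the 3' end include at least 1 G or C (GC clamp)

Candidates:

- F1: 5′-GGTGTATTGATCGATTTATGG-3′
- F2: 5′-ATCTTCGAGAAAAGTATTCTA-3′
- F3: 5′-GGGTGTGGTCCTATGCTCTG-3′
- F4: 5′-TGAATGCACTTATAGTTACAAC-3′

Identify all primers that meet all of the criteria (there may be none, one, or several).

F3 only.

F1 (21 nt, A=4 T=9 G=7 C=1): length 21 ✓; GC 8/21 = 38.1%, outside 40.7–60.0% ✗; 3' end TGG has 2 G/C ✓ — fails.
F2 (21 nt, A=8 T=7 G=3 C=3): length 21 ✓; GC 6/21 = 28.6%, outside 40.7–60.0% ✗; 3' end CTA has 1 G/C ✓ — fails.
F3 (20 nt, A=1 T=7 G=8 C=4): length 20 ✓; GC 12/20 = 60.0% ✓; 3' end CTG has 2 G/C ✓ — passes.
F4 (22 nt, A=8 T=7 G=3 C=4): length 22 ✓; GC 7/22 = 31.8%, outside 40.7–60.0% ✗; 3' end AAC has 1 G/C ✓ — fails.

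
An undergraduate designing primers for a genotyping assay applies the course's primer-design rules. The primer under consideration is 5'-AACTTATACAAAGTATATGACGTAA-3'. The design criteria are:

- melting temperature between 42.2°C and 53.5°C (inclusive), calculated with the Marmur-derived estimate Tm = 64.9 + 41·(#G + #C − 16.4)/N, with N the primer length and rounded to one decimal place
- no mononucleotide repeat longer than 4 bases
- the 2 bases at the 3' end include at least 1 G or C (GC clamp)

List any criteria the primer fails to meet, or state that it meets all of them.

Base counts: A=12, T=7, G=3, C=3 (length 25).
Tm: Tm = 64.9 + 41·(6 − 16.4)/25 = 47.8°C ✓
homopolymer run: longest run = 3 ✓
GC clamp: 3' end AA has 0 G/C, need ≥1 ✗

Fails: GC clamp.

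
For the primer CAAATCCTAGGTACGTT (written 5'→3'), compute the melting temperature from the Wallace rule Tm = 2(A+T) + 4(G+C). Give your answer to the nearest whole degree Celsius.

48°C

Base counts: A=5, T=5, G=3, C=4 (length 17).
Tm = 2·(5+5) + 4·(3+4) = 2·10 + 4·7 = 20 + 28 = 48°C.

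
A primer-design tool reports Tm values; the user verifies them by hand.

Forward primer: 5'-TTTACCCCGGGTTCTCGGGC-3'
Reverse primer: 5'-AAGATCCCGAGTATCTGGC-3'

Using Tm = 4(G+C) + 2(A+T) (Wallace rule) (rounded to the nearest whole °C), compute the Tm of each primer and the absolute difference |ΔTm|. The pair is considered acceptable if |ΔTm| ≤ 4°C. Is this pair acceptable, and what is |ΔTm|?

Forward: A=1 T=6 G=6 C=7 → Tm = 2·7 + 4·13 = 66°C.
Reverse: A=5 T=4 G=5 C=5 → Tm = 2·9 + 4·10 = 58°C.
|ΔTm| = |66 − 58| = 8°C, > 4°C.

|ΔTm| = 8°C; the pair is not acceptable.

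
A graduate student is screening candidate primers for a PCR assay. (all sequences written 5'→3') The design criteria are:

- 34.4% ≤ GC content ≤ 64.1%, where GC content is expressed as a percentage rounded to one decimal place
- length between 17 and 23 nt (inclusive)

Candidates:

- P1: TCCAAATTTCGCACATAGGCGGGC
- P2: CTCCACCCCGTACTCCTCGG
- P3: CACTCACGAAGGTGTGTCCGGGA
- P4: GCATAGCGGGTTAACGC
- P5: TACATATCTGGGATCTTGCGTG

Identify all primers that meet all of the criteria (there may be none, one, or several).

P1 (24 nt, A=6 T=5 G=6 C=7): GC 13/24 = 54.2% ✓; length 24, outside 17–23 ✗ — fails.
P2 (20 nt, A=2 T=4 G=3 C=11): GC 14/20 = 70.0%, outside 34.4–64.1% ✗; length 20 ✓ — fails.
P3 (23 nt, A=5 T=4 G=8 C=6): GC 14/23 = 60.9% ✓; length 23 ✓ — passes.
P4 (17 nt, A=4 T=3 G=6 C=4): GC 10/17 = 58.8% ✓; length 17 ✓ — passes.
P5 (22 nt, A=4 T=8 G=6 C=4): GC 10/22 = 45.5% ✓; length 22 ✓ — passes.

P3, P4 and P5.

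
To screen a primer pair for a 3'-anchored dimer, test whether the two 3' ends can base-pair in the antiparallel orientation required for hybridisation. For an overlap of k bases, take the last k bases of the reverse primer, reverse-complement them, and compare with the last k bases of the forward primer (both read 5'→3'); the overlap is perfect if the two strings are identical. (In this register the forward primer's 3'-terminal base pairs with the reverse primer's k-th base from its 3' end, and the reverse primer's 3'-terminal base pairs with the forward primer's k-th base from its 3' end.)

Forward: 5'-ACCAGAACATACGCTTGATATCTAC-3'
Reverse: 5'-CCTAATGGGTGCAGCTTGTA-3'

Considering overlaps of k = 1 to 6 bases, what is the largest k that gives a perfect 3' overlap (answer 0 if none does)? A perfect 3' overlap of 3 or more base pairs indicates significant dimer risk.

Last 6 bases (5'→3') — forward …ATCTAC, reverse …CTTGTA.
Reverse complement of the reverse primer's last 6 bases: TACAAG; its first k bases are the reverse complement of the reverse primer's last k bases, so a perfect k-base overlap needs the forward primer's last k bases to equal them.
Comparing (forward last k vs required): k=1: C vs T ✗; k=2: AC vs TA ✗; k=3: TAC vs TAC ✓; k=4: CTAC vs TACA ✗; k=5: TCTAC vs TACAA ✗; k=6: ATCTAC vs TACAAG ✗.
Only k = 3 is perfect, so the longest perfect 3' overlap is 3.

Longest perfect overlap: 3 complementary base pairs; significant dimer risk (threshold 3).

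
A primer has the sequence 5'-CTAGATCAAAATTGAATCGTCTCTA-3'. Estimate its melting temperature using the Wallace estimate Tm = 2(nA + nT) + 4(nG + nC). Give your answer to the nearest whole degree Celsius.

66°C

Base counts: A=9, T=8, G=3, C=5 (length 25).
Tm = 2·(9+8) + 4·(3+5) = 2·17 + 4·8 = 34 + 32 = 66°C.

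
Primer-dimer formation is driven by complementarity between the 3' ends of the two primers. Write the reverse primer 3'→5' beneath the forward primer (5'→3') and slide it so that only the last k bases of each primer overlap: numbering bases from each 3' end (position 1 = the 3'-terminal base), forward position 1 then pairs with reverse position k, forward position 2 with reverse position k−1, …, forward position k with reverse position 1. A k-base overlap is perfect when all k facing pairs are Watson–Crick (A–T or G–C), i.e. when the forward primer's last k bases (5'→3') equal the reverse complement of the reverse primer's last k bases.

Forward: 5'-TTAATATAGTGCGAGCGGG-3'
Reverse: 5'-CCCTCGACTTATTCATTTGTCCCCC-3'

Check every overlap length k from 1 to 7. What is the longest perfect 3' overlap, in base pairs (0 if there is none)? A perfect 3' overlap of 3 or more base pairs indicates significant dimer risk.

Last 7 bases (5'→3') — forward …GAGCGGG, reverse …GTCCCCC.
Reverse complement of the reverse primer's last 7 bases: GGGGGAC; its first k bases are the reverse complement of the reverse primer's last k bases, so a perfect k-base overlap needs the forward primer's last k bases to equal them.
Comparing (forward last k vs required): k=1: G vs G ✓; k=2: GG vs GG ✓; k=3: GGG vs GGG ✓; k=4: CGGG vs GGGG ✗; k=5: GCGGG vs GGGGG ✗; k=6: AGCGGG vs GGGGGA ✗; k=7: GAGCGGG vs GGGGGAC ✗.
Perfect overlaps at k = 1, 2, 3; the largest is 3.

Longest perfect overlap: 3 complementary base pairs; significant dimer risk (threshold 3).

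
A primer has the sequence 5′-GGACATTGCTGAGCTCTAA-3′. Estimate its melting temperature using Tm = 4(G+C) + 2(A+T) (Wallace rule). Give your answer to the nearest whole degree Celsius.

56°C

Base counts: A=5, T=5, G=5, C=4 (length 19).
Tm = 2·(5+5) + 4·(5+4) = 2·10 + 4·9 = 20 + 36 = 56°C.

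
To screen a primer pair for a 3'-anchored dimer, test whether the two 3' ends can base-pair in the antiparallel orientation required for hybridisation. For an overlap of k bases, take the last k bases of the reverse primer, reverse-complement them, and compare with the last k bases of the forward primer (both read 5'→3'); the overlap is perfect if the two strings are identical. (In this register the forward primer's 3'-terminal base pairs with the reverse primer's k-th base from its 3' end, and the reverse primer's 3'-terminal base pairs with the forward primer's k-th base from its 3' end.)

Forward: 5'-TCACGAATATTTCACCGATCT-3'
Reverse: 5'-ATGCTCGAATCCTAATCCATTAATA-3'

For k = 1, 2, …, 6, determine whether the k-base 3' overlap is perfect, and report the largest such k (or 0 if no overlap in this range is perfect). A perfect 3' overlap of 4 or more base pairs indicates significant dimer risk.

Longest perfect overlap: 1 complementary base pair; below the dimer-risk threshold (threshold 4).

Last 6 bases (5'→3') — forward …CGATCT, reverse …TTAATA.
Reverse complement of the reverse primer's last 6 bases: TATTAA; its first k bases are the reverse complement of the reverse primer's last k bases, so a perfect k-base overlap needs the forward primer's last k bases to equal them.
Comparing (forward last k vs required): k=1: T vs T ✓; k=2: CT vs TA ✗; k=3: TCT vs TAT ✗; k=4: ATCT vs TATT ✗; k=5: GATCT vs TATTA ✗; k=6: CGATCT vs TATTAA ✗.
Only k = 1 is perfect, so the longest perfect 3' overlap is 1.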